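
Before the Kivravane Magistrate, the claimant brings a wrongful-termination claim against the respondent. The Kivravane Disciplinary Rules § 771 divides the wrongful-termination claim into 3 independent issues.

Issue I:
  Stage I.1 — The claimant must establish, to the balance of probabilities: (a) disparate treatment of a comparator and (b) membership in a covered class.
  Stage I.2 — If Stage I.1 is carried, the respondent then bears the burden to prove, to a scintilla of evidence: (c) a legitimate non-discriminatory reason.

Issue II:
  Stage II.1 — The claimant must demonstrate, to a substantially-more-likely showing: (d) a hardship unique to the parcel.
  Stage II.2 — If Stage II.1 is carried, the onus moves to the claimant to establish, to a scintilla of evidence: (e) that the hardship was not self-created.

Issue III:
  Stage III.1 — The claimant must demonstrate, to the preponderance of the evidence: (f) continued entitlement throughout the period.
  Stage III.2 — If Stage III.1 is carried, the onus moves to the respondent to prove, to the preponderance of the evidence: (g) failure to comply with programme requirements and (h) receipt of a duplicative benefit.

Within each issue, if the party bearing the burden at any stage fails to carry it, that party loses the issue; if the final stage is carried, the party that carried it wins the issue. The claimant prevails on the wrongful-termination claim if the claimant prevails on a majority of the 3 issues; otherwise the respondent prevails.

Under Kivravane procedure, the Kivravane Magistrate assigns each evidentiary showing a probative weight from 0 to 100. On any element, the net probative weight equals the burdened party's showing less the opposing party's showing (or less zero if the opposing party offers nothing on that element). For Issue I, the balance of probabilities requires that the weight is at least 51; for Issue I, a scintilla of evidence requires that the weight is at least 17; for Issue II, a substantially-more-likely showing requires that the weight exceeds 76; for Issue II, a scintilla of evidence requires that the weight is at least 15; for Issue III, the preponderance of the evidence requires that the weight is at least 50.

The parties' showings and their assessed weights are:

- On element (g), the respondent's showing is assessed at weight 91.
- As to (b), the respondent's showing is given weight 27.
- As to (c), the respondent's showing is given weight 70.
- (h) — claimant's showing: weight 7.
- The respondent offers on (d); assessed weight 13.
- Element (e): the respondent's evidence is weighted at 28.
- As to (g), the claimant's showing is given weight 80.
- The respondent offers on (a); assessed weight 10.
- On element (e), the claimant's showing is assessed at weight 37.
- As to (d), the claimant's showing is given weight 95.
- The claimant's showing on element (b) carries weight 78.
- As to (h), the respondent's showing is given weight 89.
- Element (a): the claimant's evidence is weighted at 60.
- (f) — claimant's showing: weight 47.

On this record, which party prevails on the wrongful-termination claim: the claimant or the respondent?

respondent

— Issue I —
Stage I.1 (claimant, the balance of probabilities, weight is at least 51): (a) net 60−10=50 < 51 — fails; (b) net 78−27=51 ≥ 51 — meets.
  The claimant does not carry Stage I.1.
The analysis ends at Stage I.1; the respondent prevails on this issue.
— Issue II —
Stage II.1 (claimant, a substantially-more-likely showing, weight exceeds 76): (d) net 95−13=82 > 76 — meets.
  All elements met. The claimant retains the burden for Stage II.2.
Stage II.2 (claimant, a scintilla of evidence, weight is at least 15): (e) net 37−28=9 < 15 — fails.
  Stage II.2 not carried; the claimant fails its burden.
The respondent prevails on this issue.
— Issue III —
At Stage III.1 the claimant must meet the preponderance of the evidence (weight is at least 50): on (f) the weight is 47, which does not reach 50, so (f) does not meet the standard.
  Stage III.1 not carried; the claimant fails its burden.
The respondent prevails on this issue.
Per-issue: Issue I → respondent; Issue II → respondent; Issue III → respondent. The claimant must prevail on a majority of issues; overall, the respondent prevails.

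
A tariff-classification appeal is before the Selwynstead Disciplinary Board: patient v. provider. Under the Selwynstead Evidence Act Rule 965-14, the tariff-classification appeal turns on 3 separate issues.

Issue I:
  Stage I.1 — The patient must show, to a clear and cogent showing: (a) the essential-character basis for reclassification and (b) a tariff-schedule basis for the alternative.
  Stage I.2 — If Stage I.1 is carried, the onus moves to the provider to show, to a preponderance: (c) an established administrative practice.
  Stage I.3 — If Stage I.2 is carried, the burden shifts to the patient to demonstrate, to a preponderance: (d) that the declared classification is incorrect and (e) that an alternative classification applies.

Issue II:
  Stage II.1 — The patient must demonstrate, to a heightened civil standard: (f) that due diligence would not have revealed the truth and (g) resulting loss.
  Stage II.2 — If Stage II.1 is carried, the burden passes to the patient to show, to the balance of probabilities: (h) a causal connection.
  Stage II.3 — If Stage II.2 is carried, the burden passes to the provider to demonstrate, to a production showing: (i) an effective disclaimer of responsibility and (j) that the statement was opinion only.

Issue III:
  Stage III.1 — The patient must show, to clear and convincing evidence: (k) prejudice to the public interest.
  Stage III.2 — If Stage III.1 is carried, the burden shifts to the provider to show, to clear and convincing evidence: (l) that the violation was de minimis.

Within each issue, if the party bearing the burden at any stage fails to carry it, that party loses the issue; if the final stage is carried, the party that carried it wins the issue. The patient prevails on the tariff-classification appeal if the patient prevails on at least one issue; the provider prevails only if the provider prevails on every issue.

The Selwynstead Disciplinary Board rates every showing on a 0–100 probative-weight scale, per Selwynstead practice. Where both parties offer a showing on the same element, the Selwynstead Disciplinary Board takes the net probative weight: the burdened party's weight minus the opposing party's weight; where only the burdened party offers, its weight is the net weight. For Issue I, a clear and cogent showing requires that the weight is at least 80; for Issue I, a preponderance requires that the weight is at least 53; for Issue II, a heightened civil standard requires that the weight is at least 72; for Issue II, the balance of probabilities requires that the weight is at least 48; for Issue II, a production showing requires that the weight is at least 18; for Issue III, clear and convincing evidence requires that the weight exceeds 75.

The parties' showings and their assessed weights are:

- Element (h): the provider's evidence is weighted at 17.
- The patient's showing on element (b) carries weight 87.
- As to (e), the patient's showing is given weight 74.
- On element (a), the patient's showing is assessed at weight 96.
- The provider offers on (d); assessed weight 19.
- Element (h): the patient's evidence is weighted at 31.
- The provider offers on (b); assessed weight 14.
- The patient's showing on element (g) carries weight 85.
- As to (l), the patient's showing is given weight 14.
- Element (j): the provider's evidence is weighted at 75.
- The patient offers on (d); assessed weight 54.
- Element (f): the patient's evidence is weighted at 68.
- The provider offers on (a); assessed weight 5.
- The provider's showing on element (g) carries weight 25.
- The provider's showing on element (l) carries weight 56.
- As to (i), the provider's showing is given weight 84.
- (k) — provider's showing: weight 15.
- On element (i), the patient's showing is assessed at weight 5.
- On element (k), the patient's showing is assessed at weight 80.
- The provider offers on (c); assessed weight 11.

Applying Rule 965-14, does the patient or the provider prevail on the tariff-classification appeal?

provider

— Issue I —
At Stage I.1 the patient must meet a clear and cogent showing (weight is at least 80): on (a) the weight is 96 less the opposing 5 gives net 91, ≥ 80, so (a) meets the standard; on (b) the weight is 87 less the opposing 14 gives net 73, which does not reach 80, so (b) does not meet the standard.
  Not every element is met, so the patient fails to carry Stage I.1.
The analysis ends at Stage I.1; the provider prevails on this issue.
— Issue II —
At Stage II.1 the patient must meet a heightened civil standard (weight is at least 72): on (f) the weight is 68, < 72, so (f) does not meet the standard; on (g) the weight is 85 less the opposing 25 gives net 60, which does not reach 72, so (g) does not meet the standard.
  Stage II.1 not carried; the patient fails its burden.
The analysis ends at Stage II.1; the provider prevails on this issue.
— Issue III —
Stage III.1 — burden on patient; standard: clear and convincing evidence (weight exceeds 75).
    (k): 80 − 15 = 65 ≤ 75 [not met]
  Not every element is met, so the patient fails to carry Stage III.1.
So the provider prevails on this issue.
Per-issue: Issue I → provider; Issue II → provider; Issue III → provider. The patient must prevail on at least one issue; overall, the provider prevails.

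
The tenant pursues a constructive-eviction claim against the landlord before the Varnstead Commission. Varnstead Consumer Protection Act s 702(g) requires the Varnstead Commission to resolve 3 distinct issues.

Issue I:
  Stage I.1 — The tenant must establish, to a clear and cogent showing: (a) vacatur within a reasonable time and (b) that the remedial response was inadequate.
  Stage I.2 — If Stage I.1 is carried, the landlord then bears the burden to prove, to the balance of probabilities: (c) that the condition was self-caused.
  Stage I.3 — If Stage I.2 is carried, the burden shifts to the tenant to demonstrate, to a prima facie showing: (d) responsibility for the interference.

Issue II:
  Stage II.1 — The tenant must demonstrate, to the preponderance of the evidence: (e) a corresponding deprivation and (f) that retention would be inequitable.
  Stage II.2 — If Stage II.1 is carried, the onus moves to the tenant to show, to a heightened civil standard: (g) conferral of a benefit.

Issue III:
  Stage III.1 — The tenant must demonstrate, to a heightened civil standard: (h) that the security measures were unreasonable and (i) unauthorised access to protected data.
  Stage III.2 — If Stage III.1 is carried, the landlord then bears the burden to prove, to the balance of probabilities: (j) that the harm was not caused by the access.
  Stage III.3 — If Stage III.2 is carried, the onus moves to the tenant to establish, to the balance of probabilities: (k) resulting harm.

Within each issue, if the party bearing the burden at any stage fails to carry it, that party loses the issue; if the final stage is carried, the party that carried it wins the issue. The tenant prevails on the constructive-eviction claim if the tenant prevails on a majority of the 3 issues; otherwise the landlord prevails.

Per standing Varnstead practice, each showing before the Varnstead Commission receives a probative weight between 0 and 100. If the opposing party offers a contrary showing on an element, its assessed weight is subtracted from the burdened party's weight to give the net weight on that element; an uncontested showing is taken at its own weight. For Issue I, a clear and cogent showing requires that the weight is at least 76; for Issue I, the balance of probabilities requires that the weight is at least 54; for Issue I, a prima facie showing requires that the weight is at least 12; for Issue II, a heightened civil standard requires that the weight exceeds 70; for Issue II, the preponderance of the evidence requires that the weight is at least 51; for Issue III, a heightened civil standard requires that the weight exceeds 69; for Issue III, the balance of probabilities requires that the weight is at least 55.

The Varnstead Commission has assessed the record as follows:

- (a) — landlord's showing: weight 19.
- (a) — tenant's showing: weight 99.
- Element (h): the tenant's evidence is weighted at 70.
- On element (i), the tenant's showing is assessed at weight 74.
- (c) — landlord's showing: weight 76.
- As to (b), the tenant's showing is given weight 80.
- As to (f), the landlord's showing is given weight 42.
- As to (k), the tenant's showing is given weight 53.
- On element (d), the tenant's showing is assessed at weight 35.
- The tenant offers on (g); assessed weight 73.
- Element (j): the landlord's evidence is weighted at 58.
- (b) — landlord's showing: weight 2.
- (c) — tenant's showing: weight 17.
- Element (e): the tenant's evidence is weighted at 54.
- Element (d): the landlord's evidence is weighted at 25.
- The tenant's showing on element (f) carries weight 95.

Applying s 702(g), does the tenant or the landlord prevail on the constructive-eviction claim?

— Issue I —
Stage I.1 (tenant, a clear and cogent showing, weight is at least 76): (a) net 99−19=80 ≥ 76 — meets; (b) net 80−2=78 ≥ 76 — meets.
  Stage I.1 carried; the burden shifts to the landlord.
Stage I.2 (landlord, the balance of probabilities, weight is at least 54): (c) net 76−17=59 ≥ 54 — meets.
  The landlord carries Stage I.2; the tenant now bears the burden.
Stage I.3 (tenant, a prima facie showing, weight is at least 12): (d) net 35−25=10 < 12 — fails.
  The tenant does not carry Stage I.3.
The landlord prevails on this issue.
— Issue II —
At Stage II.1 the tenant must meet the preponderance of the evidence (weight is at least 51): on (e) the weight is 54, which does reach 51, so (e) meets the standard; on (f) the weight is 95 less the opposing 42 gives net 53, which does reach 51, so (f) meets the standard.
  Stage II.1 is satisfied; the tenant continues to bear the burden.
At Stage II.2 the tenant must meet a heightened civil standard (weight exceeds 70): on (g) the weight is 73, > 70, so (g) meets the standard.
  Stage II.2 carried; the final stage is satisfied.
Every stage carried; the tenant prevails on this issue.
— Issue III —
Stage III.1 (tenant, a heightened civil standard, weight exceeds 69): (h) 70 > 69 — meets; (i) 74 > 69 — meets.
  Stage III.1 carried; the burden shifts to the landlord.
Stage III.2 (landlord, the balance of probabilities, weight is at least 55): (j) 58 ≥ 55 — meets.
  The landlord carries Stage III.2; the tenant now bears the burden.
Stage III.3 (tenant, the balance of probabilities, weight is at least 55): (k) 53 < 55 — fails.
  The tenant does not carry Stage III.3.
The landlord prevails on this issue.
Per-issue: Issue I → landlord; Issue II → tenant; Issue III → landlord. The tenant must prevail on a majority of issues; overall, the landlord prevails.

landlord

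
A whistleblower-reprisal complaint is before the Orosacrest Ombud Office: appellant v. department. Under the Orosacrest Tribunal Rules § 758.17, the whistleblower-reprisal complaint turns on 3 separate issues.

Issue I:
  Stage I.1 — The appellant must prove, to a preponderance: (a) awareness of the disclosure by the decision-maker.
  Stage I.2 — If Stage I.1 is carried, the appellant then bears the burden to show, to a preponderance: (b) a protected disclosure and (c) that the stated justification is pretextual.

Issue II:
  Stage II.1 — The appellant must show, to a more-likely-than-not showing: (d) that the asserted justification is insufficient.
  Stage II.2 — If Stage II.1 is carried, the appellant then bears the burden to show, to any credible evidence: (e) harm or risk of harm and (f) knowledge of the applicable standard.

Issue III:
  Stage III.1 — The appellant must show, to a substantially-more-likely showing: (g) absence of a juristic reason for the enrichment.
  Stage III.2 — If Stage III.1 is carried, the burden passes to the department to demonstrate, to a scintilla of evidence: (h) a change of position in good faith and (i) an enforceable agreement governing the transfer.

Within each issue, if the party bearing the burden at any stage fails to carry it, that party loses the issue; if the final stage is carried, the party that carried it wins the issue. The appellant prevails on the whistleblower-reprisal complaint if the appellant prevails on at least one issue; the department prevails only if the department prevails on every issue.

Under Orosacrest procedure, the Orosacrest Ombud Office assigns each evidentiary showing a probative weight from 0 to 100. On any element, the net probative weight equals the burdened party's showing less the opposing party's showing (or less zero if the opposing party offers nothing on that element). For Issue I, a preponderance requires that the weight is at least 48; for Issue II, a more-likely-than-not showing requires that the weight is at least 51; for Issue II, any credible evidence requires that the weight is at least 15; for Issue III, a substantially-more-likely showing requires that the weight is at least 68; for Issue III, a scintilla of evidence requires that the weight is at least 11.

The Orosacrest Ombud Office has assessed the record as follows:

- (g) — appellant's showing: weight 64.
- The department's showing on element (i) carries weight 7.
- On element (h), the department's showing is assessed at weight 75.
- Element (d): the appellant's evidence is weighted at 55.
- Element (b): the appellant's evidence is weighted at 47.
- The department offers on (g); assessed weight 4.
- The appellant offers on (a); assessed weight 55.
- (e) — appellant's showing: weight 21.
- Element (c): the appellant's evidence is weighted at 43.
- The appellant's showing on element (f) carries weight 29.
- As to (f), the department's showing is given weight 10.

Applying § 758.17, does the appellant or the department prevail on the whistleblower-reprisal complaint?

appellant

— Issue I —
Stage I.1 (appellant, a preponderance, weight is at least 48): (a) 55 ≥ 48 — meets.
  Stage I.1 is satisfied; the appellant continues to bear the burden.
Stage I.2 (appellant, a preponderance, weight is at least 48): (b) 47 < 48 — fails; (c) 43 < 48 — fails.
  Stage I.2 not carried; the appellant fails its burden.
The analysis ends at Stage I.2; the department prevails on this issue.
— Issue II —
At Stage II.1 the appellant must meet a more-likely-than-not showing (weight is at least 51): on (d) the weight is 55, which does reach 51, so (d) meets the standard.
  All elements met. The appellant retains the burden for Stage II.2.
At Stage II.2 the appellant must meet any credible evidence (weight is at least 15): on (e) the weight is 21, which does reach 15, so (e) meets the standard; on (f) the weight is 29 less the opposing 10 gives net 19, ≥ 15, so (f) meets the standard.
  The appellant carries the last stage.
With every stage satisfied, the appellant prevails on this issue.
— Issue III —
Stage III.1 (appellant, a substantially-more-likely showing, weight is at least 68): (g) net 64−4=60 < 68 — fails.
  The appellant does not carry Stage III.1.
So the department prevails on this issue.
Per-issue: Issue I → department; Issue II → appellant; Issue III → department. The appellant must prevail on at least one issue; overall, the appellant prevails.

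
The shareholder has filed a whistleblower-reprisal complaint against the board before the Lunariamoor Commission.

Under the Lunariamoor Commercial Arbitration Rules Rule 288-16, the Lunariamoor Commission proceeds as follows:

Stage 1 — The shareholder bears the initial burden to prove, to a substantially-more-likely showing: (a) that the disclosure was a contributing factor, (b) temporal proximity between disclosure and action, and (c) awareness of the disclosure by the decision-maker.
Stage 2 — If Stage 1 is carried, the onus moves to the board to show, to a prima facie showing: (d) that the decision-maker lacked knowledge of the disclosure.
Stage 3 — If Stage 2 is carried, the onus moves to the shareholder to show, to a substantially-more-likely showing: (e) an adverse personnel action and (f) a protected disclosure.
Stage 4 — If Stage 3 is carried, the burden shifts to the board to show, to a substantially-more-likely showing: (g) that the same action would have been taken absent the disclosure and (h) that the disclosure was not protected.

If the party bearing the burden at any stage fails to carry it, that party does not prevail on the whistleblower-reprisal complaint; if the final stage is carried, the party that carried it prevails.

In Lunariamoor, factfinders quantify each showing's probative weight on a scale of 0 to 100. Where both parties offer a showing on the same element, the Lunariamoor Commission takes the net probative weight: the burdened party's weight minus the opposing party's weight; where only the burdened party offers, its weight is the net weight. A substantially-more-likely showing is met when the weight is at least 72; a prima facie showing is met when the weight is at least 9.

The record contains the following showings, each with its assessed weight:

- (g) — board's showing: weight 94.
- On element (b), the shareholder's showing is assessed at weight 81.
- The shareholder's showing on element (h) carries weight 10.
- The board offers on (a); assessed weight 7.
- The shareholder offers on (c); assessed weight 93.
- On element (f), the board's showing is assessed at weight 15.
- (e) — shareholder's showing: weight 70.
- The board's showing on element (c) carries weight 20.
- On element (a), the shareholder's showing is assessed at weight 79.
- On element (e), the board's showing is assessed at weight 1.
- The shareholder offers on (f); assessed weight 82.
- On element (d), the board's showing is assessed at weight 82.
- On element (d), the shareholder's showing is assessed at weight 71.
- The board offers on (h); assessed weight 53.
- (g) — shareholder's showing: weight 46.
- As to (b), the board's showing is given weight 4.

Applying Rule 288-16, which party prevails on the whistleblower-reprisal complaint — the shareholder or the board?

board

Stage 1 — burden on shareholder; standard: a substantially-more-likely showing (weight is at least 72).
    (a): 79 − 7 = 72 ≥ 72 [met]
    (b): 81 − 4 = 77 ≥ 72 [met]
    (c): 93 − 20 = 73 ≥ 72 [met]
  Stage 1 is satisfied; the onus moves to the board.
Stage 2 — burden on board; standard: a prima facie showing (weight is at least 9).
    (d): 82 − 71 = 11 ≥ 9 [met]
  Stage 2 carried; the burden shifts to the shareholder.
Stage 3 — burden on shareholder; standard: a substantially-more-likely showing (weight is at least 72).
    (e): 70 − 1 = 69 < 72 [not met]
    (f): 82 − 15 = 67 < 72 [not met]
  The shareholder does not carry Stage 3.
The analysis ends at Stage 3; the board prevails.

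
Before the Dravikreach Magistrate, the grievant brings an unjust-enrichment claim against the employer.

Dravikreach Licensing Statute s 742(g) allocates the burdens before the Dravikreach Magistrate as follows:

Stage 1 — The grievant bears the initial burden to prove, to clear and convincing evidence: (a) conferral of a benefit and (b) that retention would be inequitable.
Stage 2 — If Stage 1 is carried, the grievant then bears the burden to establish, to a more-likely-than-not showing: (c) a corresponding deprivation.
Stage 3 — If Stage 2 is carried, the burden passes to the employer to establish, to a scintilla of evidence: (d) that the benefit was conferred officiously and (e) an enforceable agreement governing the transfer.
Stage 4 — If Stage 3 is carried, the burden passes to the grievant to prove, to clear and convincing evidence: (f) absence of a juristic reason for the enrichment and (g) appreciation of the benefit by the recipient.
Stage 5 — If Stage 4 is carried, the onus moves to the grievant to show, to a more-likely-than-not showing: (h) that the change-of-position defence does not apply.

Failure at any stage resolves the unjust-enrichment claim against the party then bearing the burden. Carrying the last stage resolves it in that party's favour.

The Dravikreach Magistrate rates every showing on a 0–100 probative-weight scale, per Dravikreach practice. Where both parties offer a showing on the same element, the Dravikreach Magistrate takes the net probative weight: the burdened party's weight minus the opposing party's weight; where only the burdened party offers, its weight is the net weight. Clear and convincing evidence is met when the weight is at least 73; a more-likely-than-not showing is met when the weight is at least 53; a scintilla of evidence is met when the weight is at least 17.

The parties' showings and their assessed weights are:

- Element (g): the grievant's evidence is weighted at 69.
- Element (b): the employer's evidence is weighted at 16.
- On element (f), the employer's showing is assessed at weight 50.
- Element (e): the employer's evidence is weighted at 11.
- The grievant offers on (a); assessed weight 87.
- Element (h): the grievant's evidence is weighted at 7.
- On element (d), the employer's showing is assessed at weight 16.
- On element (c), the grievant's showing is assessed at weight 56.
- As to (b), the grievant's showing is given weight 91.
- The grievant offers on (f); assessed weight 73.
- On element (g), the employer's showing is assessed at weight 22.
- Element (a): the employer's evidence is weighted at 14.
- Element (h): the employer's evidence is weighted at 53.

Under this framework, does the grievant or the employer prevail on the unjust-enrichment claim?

At Stage 1 the grievant must meet clear and convincing evidence (weight is at least 73): on (a) the weight is 87 less the opposing 14 gives net 73, which does reach 73, so (a) meets the standard; on (b) the weight is 91 less the opposing 16 gives net 75, ≥ 73, so (b) meets the standard.
  Stage 1 carried; the burden remains with the grievant.
At Stage 2 the grievant must meet a more-likely-than-not showing (weight is at least 53): on (c) the weight is 56, ≥ 53, so (c) meets the standard.
  The grievant carries Stage 2; the employer now bears the burden.
At Stage 3 the employer must meet a scintilla of evidence (weight is at least 17): on (d) the weight is 16, < 17, so (d) does not meet the standard; on (e) the weight is 11, which does not reach 17, so (e) does not meet the standard.
  The employer does not carry Stage 3.
The analysis ends at Stage 3; the grievant prevails.

grievant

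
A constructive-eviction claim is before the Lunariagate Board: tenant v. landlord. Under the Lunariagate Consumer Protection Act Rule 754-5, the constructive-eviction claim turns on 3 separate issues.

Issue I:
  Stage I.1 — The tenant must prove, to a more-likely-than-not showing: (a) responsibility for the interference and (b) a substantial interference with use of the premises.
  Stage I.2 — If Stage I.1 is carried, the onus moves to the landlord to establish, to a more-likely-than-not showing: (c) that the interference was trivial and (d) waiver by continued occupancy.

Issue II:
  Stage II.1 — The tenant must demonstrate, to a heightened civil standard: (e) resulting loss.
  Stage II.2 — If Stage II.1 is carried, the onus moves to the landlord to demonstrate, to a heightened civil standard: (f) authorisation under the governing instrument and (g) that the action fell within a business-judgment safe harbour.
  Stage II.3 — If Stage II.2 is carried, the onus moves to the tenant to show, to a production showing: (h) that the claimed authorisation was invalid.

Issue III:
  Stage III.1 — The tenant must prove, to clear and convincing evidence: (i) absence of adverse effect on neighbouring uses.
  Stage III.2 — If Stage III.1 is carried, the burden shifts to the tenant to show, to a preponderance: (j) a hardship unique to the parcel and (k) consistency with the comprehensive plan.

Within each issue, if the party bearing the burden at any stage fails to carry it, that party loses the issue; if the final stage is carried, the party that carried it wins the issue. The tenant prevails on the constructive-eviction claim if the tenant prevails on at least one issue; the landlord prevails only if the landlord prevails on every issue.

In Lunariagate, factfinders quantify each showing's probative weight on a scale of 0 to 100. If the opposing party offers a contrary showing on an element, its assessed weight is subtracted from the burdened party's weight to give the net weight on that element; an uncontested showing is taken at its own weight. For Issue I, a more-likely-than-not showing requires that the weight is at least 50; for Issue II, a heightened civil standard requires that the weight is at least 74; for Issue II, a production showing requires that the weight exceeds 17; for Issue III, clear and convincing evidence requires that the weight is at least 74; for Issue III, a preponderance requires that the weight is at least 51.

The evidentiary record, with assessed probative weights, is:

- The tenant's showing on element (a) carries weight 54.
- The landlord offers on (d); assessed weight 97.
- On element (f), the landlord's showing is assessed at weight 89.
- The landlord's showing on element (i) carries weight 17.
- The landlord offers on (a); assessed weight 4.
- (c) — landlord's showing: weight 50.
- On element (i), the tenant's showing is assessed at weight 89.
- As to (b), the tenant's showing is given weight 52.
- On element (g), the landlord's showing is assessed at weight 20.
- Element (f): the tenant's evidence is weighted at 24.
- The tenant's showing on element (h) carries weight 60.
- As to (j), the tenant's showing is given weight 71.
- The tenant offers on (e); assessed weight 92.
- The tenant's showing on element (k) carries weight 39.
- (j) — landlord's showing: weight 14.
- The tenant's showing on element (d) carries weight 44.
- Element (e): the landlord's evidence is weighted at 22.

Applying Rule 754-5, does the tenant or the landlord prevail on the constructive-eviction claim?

— Issue I —
Stage I.1 — burden on tenant; standard: a more-likely-than-not showing (weight is at least 50).
    (a): 54 − 4 = 50 ≥ 50 [met]
    (b): 52 ≥ 50 [met]
  The tenant carries Stage I.1; the landlord now bears the burden.
Stage I.2 — burden on landlord; standard: a more-likely-than-not showing (weight is at least 50).
    (c): 50 ≥ 50 [met]
    (d): 97 − 44 = 53 ≥ 50 [met]
  All elements met at the final stage.
All stages carried — the landlord prevails on this issue.
— Issue II —
Stage II.1 — burden on tenant; standard: a heightened civil standard (weight is at least 74).
    (e): 92 − 22 = 70 < 74 [not met]
  Stage II.1 not carried; the tenant fails its burden.
So the landlord prevails on this issue.
— Issue III —
Stage III.1 — burden on tenant; standard: clear and convincing evidence (weight is at least 74).
    (i): 89 − 17 = 72 < 74 [not met]
  Not every element is met, so the tenant fails to carry Stage III.1.
The analysis ends at Stage III.1; the landlord prevails on this issue.
Per-issue: Issue I → landlord; Issue II → landlord; Issue III → landlord. The tenant must prevail on at least one issue; overall, the landlord prevails.

landlord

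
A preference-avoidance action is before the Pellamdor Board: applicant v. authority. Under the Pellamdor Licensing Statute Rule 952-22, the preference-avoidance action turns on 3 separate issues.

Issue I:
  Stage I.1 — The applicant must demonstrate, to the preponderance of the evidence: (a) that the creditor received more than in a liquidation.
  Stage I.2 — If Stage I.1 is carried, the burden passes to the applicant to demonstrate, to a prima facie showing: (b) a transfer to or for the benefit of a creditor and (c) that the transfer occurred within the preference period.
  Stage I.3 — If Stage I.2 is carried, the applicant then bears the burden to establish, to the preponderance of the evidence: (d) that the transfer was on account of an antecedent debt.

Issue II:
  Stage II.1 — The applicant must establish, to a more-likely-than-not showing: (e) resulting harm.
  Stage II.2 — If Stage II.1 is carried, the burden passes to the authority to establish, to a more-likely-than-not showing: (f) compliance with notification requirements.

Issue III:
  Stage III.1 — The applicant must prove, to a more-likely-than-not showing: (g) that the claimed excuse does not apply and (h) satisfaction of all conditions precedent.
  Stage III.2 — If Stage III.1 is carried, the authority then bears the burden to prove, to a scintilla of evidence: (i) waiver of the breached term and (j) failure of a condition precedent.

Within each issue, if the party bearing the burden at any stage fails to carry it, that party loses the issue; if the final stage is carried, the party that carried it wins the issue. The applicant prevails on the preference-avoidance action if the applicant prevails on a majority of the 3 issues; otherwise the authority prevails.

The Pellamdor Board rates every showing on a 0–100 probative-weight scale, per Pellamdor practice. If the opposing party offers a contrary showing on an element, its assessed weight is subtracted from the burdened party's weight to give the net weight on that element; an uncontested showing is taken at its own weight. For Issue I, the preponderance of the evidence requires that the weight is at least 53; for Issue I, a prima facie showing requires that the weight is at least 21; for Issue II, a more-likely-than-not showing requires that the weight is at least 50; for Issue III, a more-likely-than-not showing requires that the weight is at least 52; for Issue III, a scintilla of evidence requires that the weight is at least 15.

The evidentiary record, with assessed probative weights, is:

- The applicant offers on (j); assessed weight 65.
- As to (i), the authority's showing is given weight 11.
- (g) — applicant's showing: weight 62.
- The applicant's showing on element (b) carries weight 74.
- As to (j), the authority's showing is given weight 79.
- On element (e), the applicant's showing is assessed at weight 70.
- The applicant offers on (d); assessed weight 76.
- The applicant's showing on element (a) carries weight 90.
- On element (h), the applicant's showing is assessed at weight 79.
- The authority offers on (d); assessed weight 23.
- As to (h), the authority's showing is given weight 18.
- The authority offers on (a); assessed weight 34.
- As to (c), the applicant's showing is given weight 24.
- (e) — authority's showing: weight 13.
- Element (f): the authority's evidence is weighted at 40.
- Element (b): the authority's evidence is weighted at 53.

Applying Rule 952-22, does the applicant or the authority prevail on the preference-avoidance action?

— Issue I —
Stage I.1 (applicant, the preponderance of the evidence, weight is at least 53): (a) net 90−34=56 ≥ 53 — meets.
  Stage I.1 carried; the burden remains with the applicant.
Stage I.2 (applicant, a prima facie showing, weight is at least 21): (b) net 74−53=21 ≥ 21 — meets; (c) 24 ≥ 21 — meets.
  All elements met. The applicant retains the burden for Stage I.3.
Stage I.3 (applicant, the preponderance of the evidence, weight is at least 53): (d) net 76−23=53 ≥ 53 — meets.
  All elements met at the final stage.
With every stage satisfied, the applicant prevails on this issue.
— Issue II —
Stage II.1 (applicant, a more-likely-than-not showing, weight is at least 50): (e) net 70−13=57 ≥ 50 — meets.
  The applicant carries Stage II.1; the authority now bears the burden.
Stage II.2 (authority, a more-likely-than-not showing, weight is at least 50): (f) 40 < 50 — fails.
  The authority does not carry Stage II.2.
So the applicant prevails on this issue.
— Issue III —
Stage III.1 (applicant, a more-likely-than-not showing, weight is at least 52): (g) 62 ≥ 52 — meets; (h) net 79−18=61 ≥ 52 — meets.
  All elements met. The burden passes to the authority.
Stage III.2 (authority, a scintilla of evidence, weight is at least 15): (i) 11 < 15 — fails; (j) net 79−65=14 < 15 — fails.
  Stage III.2 not carried; the authority fails its burden.
The analysis ends at Stage III.2; the applicant prevails on this issue.
Per-issue: Issue I → applicant; Issue II → applicant; Issue III → applicant. The applicant must prevail on a majority of issues; overall, the applicant prevails.

applicant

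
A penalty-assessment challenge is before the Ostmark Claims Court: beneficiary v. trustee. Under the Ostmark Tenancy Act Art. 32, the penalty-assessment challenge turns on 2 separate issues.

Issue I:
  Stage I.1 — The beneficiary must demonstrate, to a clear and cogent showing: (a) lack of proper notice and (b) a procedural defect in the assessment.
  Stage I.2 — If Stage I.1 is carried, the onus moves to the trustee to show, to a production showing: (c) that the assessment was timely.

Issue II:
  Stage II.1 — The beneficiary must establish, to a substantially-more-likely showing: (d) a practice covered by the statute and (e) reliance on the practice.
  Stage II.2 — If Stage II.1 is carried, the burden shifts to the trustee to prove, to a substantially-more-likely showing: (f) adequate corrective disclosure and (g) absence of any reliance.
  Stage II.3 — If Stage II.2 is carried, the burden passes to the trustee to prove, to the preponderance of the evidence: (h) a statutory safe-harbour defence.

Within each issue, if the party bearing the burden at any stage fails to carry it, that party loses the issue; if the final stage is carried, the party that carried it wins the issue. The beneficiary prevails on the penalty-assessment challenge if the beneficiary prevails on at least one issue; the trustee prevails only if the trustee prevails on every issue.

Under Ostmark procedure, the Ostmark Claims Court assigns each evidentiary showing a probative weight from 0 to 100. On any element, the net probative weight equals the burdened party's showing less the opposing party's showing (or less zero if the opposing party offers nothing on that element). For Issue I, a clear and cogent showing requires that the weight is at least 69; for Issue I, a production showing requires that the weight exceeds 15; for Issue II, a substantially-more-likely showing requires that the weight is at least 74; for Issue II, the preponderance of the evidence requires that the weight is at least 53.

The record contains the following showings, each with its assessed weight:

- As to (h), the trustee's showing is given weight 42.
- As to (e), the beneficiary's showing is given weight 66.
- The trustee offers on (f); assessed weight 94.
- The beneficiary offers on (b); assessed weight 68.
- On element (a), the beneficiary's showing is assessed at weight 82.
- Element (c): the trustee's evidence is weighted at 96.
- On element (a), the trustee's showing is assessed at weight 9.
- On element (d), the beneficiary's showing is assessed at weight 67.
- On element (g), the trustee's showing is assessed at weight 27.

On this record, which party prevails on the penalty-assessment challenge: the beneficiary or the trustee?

— Issue I —
Stage I.1 — burden on beneficiary; standard: a clear and cogent showing (weight is at least 69).
    (a): 82 − 9 = 73 ≥ 69 [met]
    (b): 68 < 69 [not met]
  The beneficiary does not carry Stage I.1.
The trustee prevails on this issue.
— Issue II —
Stage II.1 — burden on beneficiary; standard: a substantially-more-likely showing (weight is at least 74).
    (d): 67 < 74 [not met]
    (e): 66 < 74 [not met]
  Stage II.1 not carried; the beneficiary fails its burden.
The trustee prevails on this issue.
Per-issue: Issue I → trustee; Issue II → trustee. The beneficiary must prevail on at least one issue; overall, the trustee prevails.

trustee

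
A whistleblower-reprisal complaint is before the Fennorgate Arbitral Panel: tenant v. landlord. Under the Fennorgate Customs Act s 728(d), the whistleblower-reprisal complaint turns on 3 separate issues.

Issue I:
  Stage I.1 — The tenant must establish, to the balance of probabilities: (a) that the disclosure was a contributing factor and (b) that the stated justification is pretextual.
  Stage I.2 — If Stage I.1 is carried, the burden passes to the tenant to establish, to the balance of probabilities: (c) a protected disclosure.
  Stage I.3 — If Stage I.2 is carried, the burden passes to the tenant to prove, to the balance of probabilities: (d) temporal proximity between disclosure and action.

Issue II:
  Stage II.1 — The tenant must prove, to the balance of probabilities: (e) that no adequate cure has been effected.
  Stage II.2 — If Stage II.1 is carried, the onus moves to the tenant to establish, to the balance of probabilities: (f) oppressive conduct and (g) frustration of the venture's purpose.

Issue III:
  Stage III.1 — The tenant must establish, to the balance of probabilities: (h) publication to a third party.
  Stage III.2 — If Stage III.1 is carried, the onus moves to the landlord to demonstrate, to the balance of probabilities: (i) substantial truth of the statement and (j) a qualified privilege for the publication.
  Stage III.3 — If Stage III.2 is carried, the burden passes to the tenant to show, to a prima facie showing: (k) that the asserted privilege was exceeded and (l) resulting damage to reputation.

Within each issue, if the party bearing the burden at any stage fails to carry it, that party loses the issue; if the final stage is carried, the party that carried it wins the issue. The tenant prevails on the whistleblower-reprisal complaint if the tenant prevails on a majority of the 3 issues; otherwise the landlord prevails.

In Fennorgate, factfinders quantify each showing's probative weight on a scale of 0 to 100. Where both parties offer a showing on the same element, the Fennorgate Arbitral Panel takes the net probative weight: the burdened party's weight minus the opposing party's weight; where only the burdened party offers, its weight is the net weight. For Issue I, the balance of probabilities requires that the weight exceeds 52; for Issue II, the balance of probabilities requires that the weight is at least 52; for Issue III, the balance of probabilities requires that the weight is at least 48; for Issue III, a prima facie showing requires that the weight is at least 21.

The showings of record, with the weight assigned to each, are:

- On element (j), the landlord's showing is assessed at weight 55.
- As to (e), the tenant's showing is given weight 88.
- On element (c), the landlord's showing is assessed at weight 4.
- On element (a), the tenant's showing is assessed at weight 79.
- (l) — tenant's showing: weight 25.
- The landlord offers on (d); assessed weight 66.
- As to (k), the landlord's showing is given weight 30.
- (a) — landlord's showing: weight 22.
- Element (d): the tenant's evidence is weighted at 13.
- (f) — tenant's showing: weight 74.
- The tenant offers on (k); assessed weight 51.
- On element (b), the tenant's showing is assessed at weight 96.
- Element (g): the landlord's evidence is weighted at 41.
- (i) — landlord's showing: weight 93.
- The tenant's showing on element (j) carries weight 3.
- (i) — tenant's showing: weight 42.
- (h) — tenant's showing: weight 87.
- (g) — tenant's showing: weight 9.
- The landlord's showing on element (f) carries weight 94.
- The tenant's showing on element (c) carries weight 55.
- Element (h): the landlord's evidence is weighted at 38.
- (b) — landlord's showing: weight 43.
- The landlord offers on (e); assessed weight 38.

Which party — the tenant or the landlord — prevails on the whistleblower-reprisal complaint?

— Issue I —
At Stage I.1 the tenant must meet the balance of probabilities (weight exceeds 52): on (a) the weight is 79 less the opposing 22 gives net 57, which does exceed 52, so (a) meets the standard; on (b) the weight is 96 less the opposing 43 gives net 53, > 52, so (b) meets the standard.
  All elements met. The tenant retains the burden for Stage I.2.
At Stage I.2 the tenant must meet the balance of probabilities (weight exceeds 52): on (c) the weight is 55 less the opposing 4 gives net 51, which does not exceed 52, so (c) does not meet the standard.
  Not every element is met, so the tenant fails to carry Stage I.2.
So the landlord prevails on this issue.
— Issue II —
At Stage II.1 the tenant must meet the balance of probabilities (weight is at least 52): on (e) the weight is 88 less the opposing 38 gives net 50, < 52, so (e) does not meet the standard.
  Not every element is met, so the tenant fails to carry Stage II.1.
The landlord prevails on this issue.
— Issue III —
Stage III.1 (tenant, the balance of probabilities, weight is at least 48): (h) net 87−38=49 ≥ 48 — meets.
  Stage III.1 is satisfied; the onus moves to the landlord.
Stage III.2 (landlord, the balance of probabilities, weight is at least 48): (i) net 93−42=51 ≥ 48 — meets; (j) net 55−3=52 ≥ 48 — meets.
  Stage III.2 carried; the burden shifts to the tenant.
Stage III.3 (tenant, a prima facie showing, weight is at least 21): (k) net 51−30=21 ≥ 21 — meets; (l) 25 ≥ 21 — meets.
  Stage III.3 carried; the final stage is satisfied.
All stages carried — the tenant prevails on this issue.
Per-issue: Issue I → landlord; Issue II → landlord; Issue III → tenant. The tenant must prevail on a majority of issues; overall, the landlord prevails.

landlord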